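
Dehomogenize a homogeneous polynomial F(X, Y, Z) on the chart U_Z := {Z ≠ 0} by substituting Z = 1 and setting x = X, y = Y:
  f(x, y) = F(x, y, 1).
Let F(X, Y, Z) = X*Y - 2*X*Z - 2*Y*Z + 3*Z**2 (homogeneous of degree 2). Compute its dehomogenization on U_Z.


f(x, y) = x*y - 2*x - 2*y + 3

On U_Z we set Z = 1. Each monomial c·X^i·Y^j·Z^k in F becomes c·x^i·y^j·1^k = c·x^i·y^j.
Substituting Z = 1: F(X, Y, 1) = x*y - 2*x - 2*y + 3.
Note: deg(f) ≤ deg(F) = 2; strict inequality happens when F is divisible by Z (lost terms).


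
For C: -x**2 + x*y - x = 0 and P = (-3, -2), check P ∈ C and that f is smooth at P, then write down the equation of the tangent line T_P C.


Tangent line at P: 3*x - 3*y + 3 = 0.

Step 1: f(-3, -2) = 0, so P lies on C.
Step 2: partial derivatives
  f_x(x, y) = -2*x + y - 1, f_y(x, y) = x.
  f_x(P) = 3, f_y(P) = -3 (gradient nonzero, so P is smooth).
Step 3: tangent line at P: 3·(x − -3) + -3·(y − -2) = 0.
Expanding: 3*x - 3*y + 3 = 0.


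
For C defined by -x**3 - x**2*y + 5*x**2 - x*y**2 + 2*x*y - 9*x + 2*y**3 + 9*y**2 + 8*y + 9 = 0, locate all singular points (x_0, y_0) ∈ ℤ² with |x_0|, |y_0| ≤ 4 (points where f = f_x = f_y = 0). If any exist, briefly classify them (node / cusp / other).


Singular points: {(2, -1)}; classification: cusp.

Compute partial derivatives:
  f_x = -3*x**2 - 2*x*y + 10*x - y**2 + 2*y - 9.
  f_y = -x**2 - 2*x*y + 2*x + 6*y**2 + 18*y + 8.
Scan x_0 ∈ {−4, ..., 4}. For each x_0, f_y(x_0, y) is a polynomial in y; find its integer roots y ∈ {−4, ..., 4}, then test f_x and f at those candidates.
  x = -4: f_y(-4, y) = 6*y**2 + 26*y - 16; no integer root y with |y| ≤ 4.
  x = -3: f_y(-3, y) = 6*y**2 + 24*y - 7; no integer root y with |y| ≤ 4.
  x = -2: f_y(-2, y) = 6*y**2 + 22*y; vanishes at y ∈ {0}. (-2, 0): f_x = -41 ≠ 0.
  x = -1: f_y(-1, y) = 6*y**2 + 20*y + 5; no integer root y with |y| ≤ 4.
  x = 0: f_y(0, y) = 6*y**2 + 18*y + 8; no integer root y with |y| ≤ 4.
  x = 1: f_y(1, y) = 6*y**2 + 16*y + 9; no integer root y with |y| ≤ 4.
  x = 2: f_y(2, y) = 6*y**2 + 14*y + 8; vanishes at y ∈ {-1}. (2, -1): f_x = 0, f = 0 — SINGULAR.
  x = 3: f_y(3, y) = 6*y**2 + 12*y + 5; no integer root y with |y| ≤ 4.
  x = 4: f_y(4, y) = 6*y**2 + 10*y; vanishes at y ∈ {0}. (4, 0): f_x = -17 ≠ 0.
Only singular point on the grid: (2, -1).
Classify: substitute x = 2 + u, y = -1 + v and expand: f = -u**3 - u**2*v - u*v**2 + 2*v**3 + v**2.
No constant or linear terms (consistent with a singular point). Quadratic part: v**2. Cubic part: -u**3 - u**2*v - u*v**2 + 2*v**3.
The quadratic part v**2 is a perfect square, so there is a single (double) tangent line v = 0, i.e. y = -1. Restricting the cubic part to that line (v = 0) leaves -u**3 ≠ 0, so f is not divisible by v and the branch is v² ≈ u**3 to lowest order — this is a cusp.
Classification: cusp.


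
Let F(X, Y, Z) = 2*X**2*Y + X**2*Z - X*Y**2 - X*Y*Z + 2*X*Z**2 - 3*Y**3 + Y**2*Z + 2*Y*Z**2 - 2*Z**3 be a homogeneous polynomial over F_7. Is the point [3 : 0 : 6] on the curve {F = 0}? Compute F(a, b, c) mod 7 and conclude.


F(3,0,6) ≡ 6 (mod 7); P is NOT on the curve.

Evaluate F(3, 0, 6) term-by-term (mod 7).
  2*X**2*Y ↦ 2·9·0·1 = 0
  X**2*Z ↦ 1·9·1·6 = 54
  -X*Y**2 ↦ -1·3·0·1 = 0
  -X*Y*Z ↦ -1·3·0·6 = 0
  2*X*Z**2 ↦ 2·3·1·36 = 216
  -3*Y**3 ↦ -3·1·0·1 = 0
  Y**2*Z ↦ 1·1·0·6 = 0
  2*Y*Z**2 ↦ 2·1·0·36 = 0
  -2*Z**3 ↦ -2·1·1·216 = -432
Sum: F(3, 0, 6) = (0) + (54) + (0) + (0) + (216) + (0) + (0) + (0) + (-432) = -162.
Reducing mod 7: -162 ≡ 6 (mod 7).
Since F(a, b, c) ≡ 6 ≠ 0 (mod 7), P does NOT lie on the curve.


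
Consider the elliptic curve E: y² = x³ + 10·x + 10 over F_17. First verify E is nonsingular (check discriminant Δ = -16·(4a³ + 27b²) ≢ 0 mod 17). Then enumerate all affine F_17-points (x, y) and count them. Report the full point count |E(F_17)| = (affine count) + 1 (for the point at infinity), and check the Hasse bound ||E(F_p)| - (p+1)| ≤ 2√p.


Affine points = {(1, 2), (1, 15), (2, 2), (2, 15), (3, 4), (3, 13), (5, 7), (5, 10), (7, 7), (7, 10), (9, 8), (9, 9), (13, 5), (13, 12), (14, 2), (14, 15), (15, 4), (15, 13), (16, 4), (16, 13)}; affine count = 20; |E(F_17)| = 21.

Discriminant check: Δ ∝ 4a³ + 27b² = 4·10³ + 27·10² = 4·1000 + 27·100 ≡ 2 (mod 17). Nonzero ⇒ E is nonsingular.
For each x ∈ F_17, compute rhs = x³ + 10·x + 10 mod 17, then count y ∈ F_17 with y² ≡ rhs.
  x = 0: rhs = 10, matching y values: none (0 points).
  x = 1: rhs = 4, matching y values: 2, 15 (2 points).
  x = 2: rhs = 4, matching y values: 2, 15 (2 points).
  x = 3: rhs = 16, matching y values: 4, 13 (2 points).
  x = 4: rhs = 12, matching y values: none (0 points).
  x = 5: rhs = 15, matching y values: 7, 10 (2 points).
  x = 6: rhs = 14, matching y values: none (0 points).
  x = 7: rhs = 15, matching y values: 7, 10 (2 points).
  x = 8: rhs = 7, matching y values: none (0 points).
  x = 9: rhs = 13, matching y values: 8, 9 (2 points).
  x = 10: rhs = 5, matching y values: none (0 points).
  x = 11: rhs = 6, matching y values: none (0 points).
  x = 12: rhs = 5, matching y values: none (0 points).
  x = 13: rhs = 8, matching y values: 5, 12 (2 points).
  x = 14: rhs = 4, matching y values: 2, 15 (2 points).
  x = 15: rhs = 16, matching y values: 4, 13 (2 points).
  x = 16: rhs = 16, matching y values: 4, 13 (2 points).
Total affine count: 20.
Full point count |E(F_17)| = 20 + 1 = 21.
Hasse bound: |21 − (17+1)| = |3| = 3 ≤ 2√17 ≈ 8.2462 ✓.


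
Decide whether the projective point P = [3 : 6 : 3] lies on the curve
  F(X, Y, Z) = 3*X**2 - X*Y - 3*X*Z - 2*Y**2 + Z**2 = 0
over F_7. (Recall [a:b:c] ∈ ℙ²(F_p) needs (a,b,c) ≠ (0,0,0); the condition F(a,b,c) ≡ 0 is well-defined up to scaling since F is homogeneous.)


F(3,6,3) ≡ 3 (mod 7); P is NOT on the curve.

Evaluate F(3, 6, 3) term-by-term (mod 7).
  3*X**2 ↦ 3·9·1·1 = 27
  -X*Y ↦ -1·3·6·1 = -18
  -3*X*Z ↦ -3·3·1·3 = -27
  -2*Y**2 ↦ -2·1·36·1 = -72
  Z**2 ↦ 1·1·1·9 = 9
Sum: F(3, 6, 3) = (27) + (-18) + (-27) + (-72) + (9) = -81.
Reducing mod 7: -81 ≡ 3 (mod 7).
Since F(a, b, c) ≡ 3 ≠ 0 (mod 7), P does NOT lie on the curve.


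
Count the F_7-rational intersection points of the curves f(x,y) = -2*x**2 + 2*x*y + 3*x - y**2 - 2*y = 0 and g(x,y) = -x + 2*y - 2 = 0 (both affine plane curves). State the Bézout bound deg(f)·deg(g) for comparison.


Common zeros: {(3, 6), (5, 0)}; count = 2; Bézout bound = 2.

deg(f) = 2, deg(g) = 1, so Bézout bound = 2.
Scan x ∈ F_7. For each x, list the y ∈ F_7 with f(x, y) ≡ 0 and those with g(x, y) ≡ 0 (mod 7); the common zeros in that column are the intersection.
  x = 0: f ≡ 0 at y ∈ {0, 5}; g ≡ 0 at y ∈ {1}; common: ∅.
  x = 1: f ≡ 0 at y ∈ {1, 6}; g ≡ 0 at y ∈ {5}; common: ∅.
  x = 2: f ≡ 0 at y ∈ ∅; g ≡ 0 at y ∈ {2}; common: ∅.
  x = 3: f ≡ 0 at y ∈ {5, 6}; g ≡ 0 at y ∈ {6}; common: {6}.
  x = 4: f ≡ 0 at y ∈ ∅; g ≡ 0 at y ∈ {3}; common: ∅.
  x = 5: f ≡ 0 at y ∈ {0, 1}; g ≡ 0 at y ∈ {0}; common: {0}.
  x = 6: f ≡ 0 at y ∈ ∅; g ≡ 0 at y ∈ {4}; common: ∅.
Collecting: common zeros = {(3, 6), (5, 0)}, so the count is 2.
Comparison with the Bézout bound: 2 ≤ 2 = deg(f)·deg(g), as expected for curves with no common component (the bound is attained).


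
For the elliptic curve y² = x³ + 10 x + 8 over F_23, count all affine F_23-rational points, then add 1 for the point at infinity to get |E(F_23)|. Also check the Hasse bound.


Affine points = {(0, 10), (0, 13), (2, 6), (2, 17), (6, 10), (6, 13), (8, 5), (8, 18), (10, 2), (10, 21), (11, 0), (12, 4), (12, 19), (13, 9), (13, 14), (16, 3), (16, 20), (17, 10), (17, 13), (21, 7), (21, 16)}; affine count = 21; |E(F_23)| = 22.

Discriminant check: Δ ∝ 4a³ + 27b² = 4·10³ + 27·8² = 4·1000 + 27·64 ≡ 1 (mod 23). Nonzero ⇒ E is nonsingular.
For each x ∈ F_23, compute rhs = x³ + 10·x + 8 mod 23, then count y ∈ F_23 with y² ≡ rhs.
  x = 0: rhs = 8, matching y values: 10, 13 (2 points).
  x = 1: rhs = 19, matching y values: none (0 points).
  x = 2: rhs = 13, matching y values: 6, 17 (2 points).
  x = 3: rhs = 19, matching y values: none (0 points).
  x = 4: rhs = 20, matching y values: none (0 points).
  x = 5: rhs = 22, matching y values: none (0 points).
  x = 6: rhs = 8, matching y values: 10, 13 (2 points).
  x = 7: rhs = 7, matching y values: none (0 points).
  x = 8: rhs = 2, matching y values: 5, 18 (2 points).
  x = 9: rhs = 22, matching y values: none (0 points).
  x = 10: rhs = 4, matching y values: 2, 21 (2 points).
  x = 11: rhs = 0, matching y values: 0 (1 points).
  x = 12: rhs = 16, matching y values: 4, 19 (2 points).
  x = 13: rhs = 12, matching y values: 9, 14 (2 points).
  x = 14: rhs = 17, matching y values: none (0 points).
  x = 15: rhs = 14, matching y values: none (0 points).
  x = 16: rhs = 9, matching y values: 3, 20 (2 points).
  x = 17: rhs = 8, matching y values: 10, 13 (2 points).
  x = 18: rhs = 17, matching y values: none (0 points).
  x = 19: rhs = 19, matching y values: none (0 points).
  x = 20: rhs = 20, matching y values: none (0 points).
  x = 21: rhs = 3, matching y values: 7, 16 (2 points).
  x = 22: rhs = 20, matching y values: none (0 points).
Total affine count: 21.
Full point count |E(F_23)| = 21 + 1 = 22.
Hasse bound: |22 − (23+1)| = |-2| = 2 ≤ 2√23 ≈ 9.5917 ✓.


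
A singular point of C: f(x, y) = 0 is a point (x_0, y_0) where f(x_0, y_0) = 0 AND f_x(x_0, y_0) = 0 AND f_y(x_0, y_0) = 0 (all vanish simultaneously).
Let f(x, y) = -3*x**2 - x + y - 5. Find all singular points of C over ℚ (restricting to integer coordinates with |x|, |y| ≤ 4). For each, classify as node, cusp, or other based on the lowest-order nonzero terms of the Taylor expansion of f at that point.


No singular points in the scanned grid; C is smooth there.

Compute partial derivatives:
  f_x = -6*x - 1.
  f_y = 1.
f_y = 1 is a nonzero constant, so f_y never vanishes: no point (x, y) can satisfy f = f_x = f_y = 0. In particular no (x, y) ∈ {−4, ..., 4}² is singular; the curve is smooth.


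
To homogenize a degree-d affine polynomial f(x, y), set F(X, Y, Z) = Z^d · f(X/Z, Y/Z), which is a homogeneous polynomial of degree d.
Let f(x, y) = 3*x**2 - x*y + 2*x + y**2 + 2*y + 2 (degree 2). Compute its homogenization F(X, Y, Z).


F(X, Y, Z) = 3*X**2 - X*Y + 2*X*Z + Y**2 + 2*Y*Z + 2*Z**2

deg(f) = 2.
Substitute x = X/Z, y = Y/Z into f, then multiply by Z^2.
  monomial 3·x^2·y^0 ↦ 3·X^2·Y^0·Z^0.
  monomial -1·x^1·y^1 ↦ -1·X^1·Y^1·Z^0.
  monomial 2·x^1·y^0 ↦ 2·X^1·Y^0·Z^1.
  monomial 1·x^0·y^2 ↦ 1·X^0·Y^2·Z^0.
  monomial 2·x^0·y^1 ↦ 2·X^0·Y^1·Z^1.
  monomial 2·x^0·y^0 ↦ 2·X^0·Y^0·Z^2.
Collecting: F(X, Y, Z) = 3*X**2 - X*Y + 2*X*Z + Y**2 + 2*Y*Z + 2*Z**2.


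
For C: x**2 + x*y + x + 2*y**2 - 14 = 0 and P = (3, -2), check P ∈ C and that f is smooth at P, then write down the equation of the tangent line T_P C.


Tangent line at P: 5*x - 5*y - 25 = 0.

Step 1: f(3, -2) = 0, so P lies on C.
Step 2: partial derivatives
  f_x(x, y) = 2*x + y + 1, f_y(x, y) = x + 4*y.
  f_x(P) = 5, f_y(P) = -5 (gradient nonzero, so P is smooth).
Step 3: tangent line at P: 5·(x − 3) + -5·(y − -2) = 0.
Expanding: 5*x - 5*y - 25 = 0.


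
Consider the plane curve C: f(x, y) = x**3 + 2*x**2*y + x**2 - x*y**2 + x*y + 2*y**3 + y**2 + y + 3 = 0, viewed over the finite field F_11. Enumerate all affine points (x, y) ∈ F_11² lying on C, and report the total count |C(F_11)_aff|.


Affine F_11-points: {(0, 9), (1, 1), (1, 5), (3, 7), (3, 8), (5, 5), (7, 7), (7, 9), (8, 7), (9, 1)}; count = 10.

For each of the 121 pairs (x, y) ∈ F_11², evaluate f(x, y) mod 11. Record the zeros.
  x = 0: [0↦3, 1↦7, 2↦3, 3↦3, 4↦8, 5↦8, 6↦4, 7↦8, 8↦10, 9↦0, 10↦1]  zeros at y ∈ {9}
  x = 1: [0↦5, 1↦0, 2↦7, 3↦5, 4↦6, 5↦0, 6↦10, 7↦4, 8↦5, 9↦3, 10↦10]  zeros at y ∈ {1, 5}
  x = 2: [0↦4, 1↦5, 2↦5, 3↦5, 4↦6, 5↦9, 6↦4, 7↦3, 8↦7, 9↦6, 10↦1]  zeros at y ∈ ∅
  x = 3: [0↦6, 1↦6, 2↦3, 3↦9, 4↦3, 5↦8, 6↦3, 7↦0, 8↦0, 9↦4, 10↦2]  zeros at y ∈ {7, 8}
  x = 4: [0↦6, 1↦9, 2↦7, 3↦1, 4↦3, 5↦3, 6↦2, 7↦1, 8↦1, 9↦3, 10↦8]  zeros at y ∈ ∅
  x = 5: [0↦10, 1↦9, 2↦1, 3↦9, 4↦1, 5↦0, 6↦7, 7↦1, 8↦5, 9↦9, 10↦3]  zeros at y ∈ {5}
  x = 6: [0↦2, 1↦1, 2↦2, 3↦6, 4↦3, 5↦5, 6↦2, 7↦6, 8↦7, 9↦6, 10↦4]  zeros at y ∈ ∅
  x = 7: [0↦10, 1↦2, 2↦5, 3↦9, 4↦4, 5↦2, 6↦4, 7↦0, 8↦2, 9↦0, 10↦6]  zeros at y ∈ {7, 9}
  x = 8: [0↦7, 1↦7, 2↦5, 3↦2, 4↦10, 5↦8, 6↦8, 7↦0, 8↦7, 9↦8, 10↦4]  zeros at y ∈ {7}
  x = 9: [0↦10, 1↦0, 2↦8, 3↦2, 4↦5, 5↦7, 6↦9, 7↦1, 8↦6, 9↦3, 10↦4]  zeros at y ∈ {1}
  x = 10: [0↦3, 1↦9, 2↦9, 3↦4, 4↦6, 5↦5, 6↦2, 7↦9, 8↦5, 9↦2, 10↦1]  zeros at y ∈ ∅
Collecting zeros: affine points = {(0, 9), (1, 1), (1, 5), (3, 7), (3, 8), (5, 5), (7, 7), (7, 9), (8, 7), (9, 1)}.
Total count |C(F_11)_aff| = 10.


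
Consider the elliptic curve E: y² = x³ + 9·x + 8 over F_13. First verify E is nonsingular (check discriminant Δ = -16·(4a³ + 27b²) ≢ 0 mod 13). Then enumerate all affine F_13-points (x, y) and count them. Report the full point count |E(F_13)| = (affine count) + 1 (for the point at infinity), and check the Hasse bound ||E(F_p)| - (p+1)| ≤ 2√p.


Affine points = {(3, 6), (3, 7), (4, 2), (4, 11), (5, 3), (5, 10), (9, 5), (9, 8)}; affine count = 8; |E(F_13)| = 9.

Discriminant check: Δ ∝ 4a³ + 27b² = 4·9³ + 27·8² = 4·729 + 27·64 ≡ 3 (mod 13). Nonzero ⇒ E is nonsingular.
For each x ∈ F_13, compute rhs = x³ + 9·x + 8 mod 13, then count y ∈ F_13 with y² ≡ rhs.
  x = 0: rhs = 8, matching y values: none (0 points).
  x = 1: rhs = 5, matching y values: none (0 points).
  x = 2: rhs = 8, matching y values: none (0 points).
  x = 3: rhs = 10, matching y values: 6, 7 (2 points).
  x = 4: rhs = 4, matching y values: 2, 11 (2 points).
  x = 5: rhs = 9, matching y values: 3, 10 (2 points).
  x = 6: rhs = 5, matching y values: none (0 points).
  x = 7: rhs = 11, matching y values: none (0 points).
  x = 8: rhs = 7, matching y values: none (0 points).
  x = 9: rhs = 12, matching y values: 5, 8 (2 points).
  x = 10: rhs = 6, matching y values: none (0 points).
  x = 11: rhs = 8, matching y values: none (0 points).
  x = 12: rhs = 11, matching y values: none (0 points).
Total affine count: 8.
Full point count |E(F_13)| = 8 + 1 = 9.
Hasse bound: |9 − (13+1)| = |-5| = 5 ≤ 2√13 ≈ 7.2111 ✓.


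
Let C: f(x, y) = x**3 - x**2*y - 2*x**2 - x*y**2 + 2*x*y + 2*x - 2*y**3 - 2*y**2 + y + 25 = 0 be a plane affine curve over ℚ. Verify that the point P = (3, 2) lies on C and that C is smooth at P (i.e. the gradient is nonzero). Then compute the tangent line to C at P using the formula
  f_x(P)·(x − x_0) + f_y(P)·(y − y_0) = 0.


Tangent line at P: 5*x - 46*y + 77 = 0.

Step 1: f(3, 2) = 0, so P lies on C.
Step 2: partial derivatives
  f_x(x, y) = 3*x**2 - 2*x*y - 4*x - y**2 + 2*y + 2, f_y(x, y) = -x**2 - 2*x*y + 2*x - 6*y**2 - 4*y + 1.
  f_x(P) = 5, f_y(P) = -46 (gradient nonzero, so P is smooth).
Step 3: tangent line at P: 5·(x − 3) + -46·(y − 2) = 0.
Expanding: 5*x - 46*y + 77 = 0.


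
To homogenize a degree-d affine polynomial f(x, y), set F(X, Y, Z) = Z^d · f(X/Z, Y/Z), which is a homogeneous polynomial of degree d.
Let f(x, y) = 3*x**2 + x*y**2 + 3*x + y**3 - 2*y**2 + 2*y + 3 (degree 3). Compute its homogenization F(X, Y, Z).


F(X, Y, Z) = 3*X**2*Z + X*Y**2 + 3*X*Z**2 + Y**3 - 2*Y**2*Z + 2*Y*Z**2 + 3*Z**3

deg(f) = 3.
Substitute x = X/Z, y = Y/Z into f, then multiply by Z^3.
  monomial 3·x^2·y^0 ↦ 3·X^2·Y^0·Z^1.
  monomial 1·x^1·y^2 ↦ 1·X^1·Y^2·Z^0.
  monomial 3·x^1·y^0 ↦ 3·X^1·Y^0·Z^2.
  monomial 1·x^0·y^3 ↦ 1·X^0·Y^3·Z^0.
  monomial -2·x^0·y^2 ↦ -2·X^0·Y^2·Z^1.
  monomial 2·x^0·y^1 ↦ 2·X^0·Y^1·Z^2.
  monomial 3·x^0·y^0 ↦ 3·X^0·Y^0·Z^3.
Collecting: F(X, Y, Z) = 3*X**2*Z + X*Y**2 + 3*X*Z**2 + Y**3 - 2*Y**2*Z + 2*Y*Z**2 + 3*Z**3.


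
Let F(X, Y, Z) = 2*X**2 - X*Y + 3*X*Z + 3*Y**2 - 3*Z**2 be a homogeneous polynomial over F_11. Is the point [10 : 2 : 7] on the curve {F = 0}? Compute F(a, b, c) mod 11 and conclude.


F(10,2,7) ≡ 2 (mod 11); P is NOT on the curve.

Evaluate F(10, 2, 7) term-by-term (mod 11).
  2*X**2 ↦ 2·100·1·1 = 200
  -X*Y ↦ -1·10·2·1 = -20
  3*X*Z ↦ 3·10·1·7 = 210
  3*Y**2 ↦ 3·1·4·1 = 12
  -3*Z**2 ↦ -3·1·1·49 = -147
Sum: F(10, 2, 7) = (200) + (-20) + (210) + (12) + (-147) = 255.
Reducing mod 11: 255 ≡ 2 (mod 11).
Since F(a, b, c) ≡ 2 ≠ 0 (mod 11), P does NOT lie on the curve.


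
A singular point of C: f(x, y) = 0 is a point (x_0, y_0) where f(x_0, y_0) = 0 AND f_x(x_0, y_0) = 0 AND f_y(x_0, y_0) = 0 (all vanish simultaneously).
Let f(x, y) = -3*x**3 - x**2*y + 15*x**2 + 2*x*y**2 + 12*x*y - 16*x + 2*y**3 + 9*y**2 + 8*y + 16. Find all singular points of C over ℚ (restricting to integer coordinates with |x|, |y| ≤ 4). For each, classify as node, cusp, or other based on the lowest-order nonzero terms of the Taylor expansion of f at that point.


Singular points: {(2, -2)}; classification: node.

Compute partial derivatives:
  f_x = -9*x**2 - 2*x*y + 30*x + 2*y**2 + 12*y - 16.
  f_y = -x**2 + 4*x*y + 12*x + 6*y**2 + 18*y + 8.
Scan x_0 ∈ {−4, ..., 4}. For each x_0, f_y(x_0, y) is a polynomial in y; find its integer roots y ∈ {−4, ..., 4}, then test f_x and f at those candidates.
  x = -4: f_y(-4, y) = 6*y**2 + 2*y - 56; no integer root y with |y| ≤ 4.
  x = -3: f_y(-3, y) = 6*y**2 + 6*y - 37; no integer root y with |y| ≤ 4.
  x = -2: f_y(-2, y) = 6*y**2 + 10*y - 20; no integer root y with |y| ≤ 4.
  x = -1: f_y(-1, y) = 6*y**2 + 14*y - 5; no integer root y with |y| ≤ 4.
  x = 0: f_y(0, y) = 6*y**2 + 18*y + 8; no integer root y with |y| ≤ 4.
  x = 1: f_y(1, y) = 6*y**2 + 22*y + 19; no integer root y with |y| ≤ 4.
  x = 2: f_y(2, y) = 6*y**2 + 26*y + 28; vanishes at y ∈ {-2}. (2, -2): f_x = 0, f = 0 — SINGULAR.
  x = 3: f_y(3, y) = 6*y**2 + 30*y + 35; no integer root y with |y| ≤ 4.
  x = 4: f_y(4, y) = 6*y**2 + 34*y + 40; vanishes at y ∈ {-4}. (4, -4): f_x = -24 ≠ 0.
Only singular point on the grid: (2, -2).
Classify: substitute x = 2 + u, y = -2 + v and expand: f = -3*u**3 - u**2*v - u**2 + 2*u*v**2 + 2*v**3 + v**2.
No constant or linear terms (consistent with a singular point). Quadratic part: -u**2 + v**2. Cubic part: -3*u**3 - u**2*v + 2*u*v**2 + 2*v**3.
The quadratic part v**2 - u**2 = (v − u)(v + u) splits into two distinct linear factors, so there are two distinct tangent lines y − -2 = ±(x − 2) — this is a node (ordinary double point).
Classification: node.


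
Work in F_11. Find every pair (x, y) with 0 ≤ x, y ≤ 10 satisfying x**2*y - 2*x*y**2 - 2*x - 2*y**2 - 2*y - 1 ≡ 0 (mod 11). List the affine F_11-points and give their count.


Affine F_11-points: {(2, 6), (2, 9), (3, 6), (3, 10), (4, 9), (4, 10), (5, 0), (5, 1), (10, 1)}; count = 9.

For each of the 121 pairs (x, y) ∈ F_11², evaluate f(x, y) mod 11. Record the zeros.
  x = 0: [0↦10, 1↦6, 2↦9, 3↦8, 4↦3, 5↦5, 6↦3, 7↦8, 8↦9, 9↦6, 10↦10]  zeros at y ∈ ∅
  x = 1: [0↦8, 1↦3, 2↦1, 3↦2, 4↦6, 5↦2, 6↦1, 7↦3, 8↦8, 9↦5, 10↦5]  zeros at y ∈ ∅
  x = 2: [0↦6, 1↦2, 2↦8, 3↦2, 4↦6, 5↦9, 6↦0, 7↦1, 8↦1, 9↦0, 10↦9]  zeros at y ∈ {6, 9}
  x = 3: [0↦4, 1↦3, 2↦8, 3↦8, 4↦3, 5↦4, 6↦0, 7↦2, 8↦10, 9↦2, 10↦0]  zeros at y ∈ {6, 10}
  x = 4: [0↦2, 1↦6, 2↦1, 3↦9, 4↦8, 5↦9, 6↦1, 7↦6, 8↦2, 9↦0, 10↦0]  zeros at y ∈ {9, 10}
  x = 5: [0↦0, 1↦0, 2↦9, 3↦5, 4↦10, 5↦2, 6↦3, 7↦2, 8↦10, 9↦5, 10↦9]  zeros at y ∈ {0, 1}
  x = 6: [0↦9, 1↦7, 2↦10, 3↦7, 4↦9, 5↦5, 6↦6, 7↦1, 8↦1, 9↦6, 10↦5]  zeros at y ∈ ∅
  x = 7: [0↦7, 1↦5, 2↦4, 3↦4, 4↦5, 5↦7, 6↦10, 7↦3, 8↦8, 9↦3, 10↦10]  zeros at y ∈ ∅
  x = 8: [0↦5, 1↦5, 2↦2, 3↦7, 4↦9, 5↦8, 6↦4, 7↦8, 8↦9, 9↦7, 10↦2]  zeros at y ∈ ∅
  x = 9: [0↦3, 1↦7, 2↦4, 3↦5, 4↦10, 5↦8, 6↦10, 7↦5, 8↦4, 9↦7, 10↦3]  zeros at y ∈ ∅
  x = 10: [0↦1, 1↦0, 2↦10, 3↦9, 4↦8, 5↦7, 6↦6, 7↦5, 8↦4, 9↦3, 10↦2]  zeros at y ∈ {1}
Collecting zeros: affine points = {(2, 6), (2, 9), (3, 6), (3, 10), (4, 9), (4, 10), (5, 0), (5, 1), (10, 1)}.
Total count |C(F_11)_aff| = 9.


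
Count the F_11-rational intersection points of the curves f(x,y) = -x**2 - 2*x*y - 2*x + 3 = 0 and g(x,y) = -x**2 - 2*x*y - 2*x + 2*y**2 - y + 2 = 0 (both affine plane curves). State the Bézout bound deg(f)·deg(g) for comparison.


Common zeros: ∅; count = 0; Bézout bound = 4.

deg(f) = 2, deg(g) = 2, so Bézout bound = 4.
Scan x ∈ F_11. For each x, list the y ∈ F_11 with f(x, y) ≡ 0 and those with g(x, y) ≡ 0 (mod 11); the common zeros in that column are the intersection.
  x = 0: f ≡ 0 at y ∈ ∅; g ≡ 0 at y ∈ ∅; common: ∅.
  x = 1: f ≡ 0 at y ∈ {0}; g ≡ 0 at y ∈ ∅; common: ∅.
  x = 2: f ≡ 0 at y ∈ {7}; g ≡ 0 at y ∈ ∅; common: ∅.
  x = 3: f ≡ 0 at y ∈ {9}; g ≡ 0 at y ∈ ∅; common: ∅.
  x = 4: f ≡ 0 at y ∈ {7}; g ≡ 0 at y ∈ {0, 10}; common: ∅.
  x = 5: f ≡ 0 at y ∈ {10}; g ≡ 0 at y ∈ {0}; common: ∅.
  x = 6: f ≡ 0 at y ∈ {10}; g ≡ 0 at y ∈ {4, 8}; common: ∅.
  x = 7: f ≡ 0 at y ∈ {2}; g ≡ 0 at y ∈ {3, 10}; common: ∅.
  x = 8: f ≡ 0 at y ∈ {0}; g ≡ 0 at y ∈ {7}; common: ∅.
  x = 9: f ≡ 0 at y ∈ {2}; g ≡ 0 at y ∈ {7, 8}; common: ∅.
  x = 10: f ≡ 0 at y ∈ {9}; g ≡ 0 at y ∈ ∅; common: ∅.
Collecting: common zeros = ∅, so the count is 0.
Comparison with the Bézout bound: 0 ≤ 4 = deg(f)·deg(g), as expected for curves with no common component (the affine F_11-count falls short of the bound because intersections may lie at infinity, over extension fields, or carry multiplicity).


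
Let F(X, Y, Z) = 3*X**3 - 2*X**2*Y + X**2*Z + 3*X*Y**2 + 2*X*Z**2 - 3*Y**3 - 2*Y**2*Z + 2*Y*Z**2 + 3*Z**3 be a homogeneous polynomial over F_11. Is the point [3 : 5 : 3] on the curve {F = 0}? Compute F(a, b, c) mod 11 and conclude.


F(3,5,3) ≡ 9 (mod 11); P is NOT on the curve.

Evaluate F(3, 5, 3) term-by-term (mod 11).
  3*X**3 ↦ 3·27·1·1 = 81
  -2*X**2*Y ↦ -2·9·5·1 = -90
  X**2*Z ↦ 1·9·1·3 = 27
  3*X*Y**2 ↦ 3·3·25·1 = 225
  2*X*Z**2 ↦ 2·3·1·9 = 54
  -3*Y**3 ↦ -3·1·125·1 = -375
  -2*Y**2*Z ↦ -2·1·25·3 = -150
  2*Y*Z**2 ↦ 2·1·5·9 = 90
  3*Z**3 ↦ 3·1·1·27 = 81
Sum: F(3, 5, 3) = (81) + (-90) + (27) + (225) + (54) + (-375) + (-150) + (90) + (81) = -57.
Reducing mod 11: -57 ≡ 9 (mod 11).
Since F(a, b, c) ≡ 9 ≠ 0 (mod 11), P does NOT lie on the curve.


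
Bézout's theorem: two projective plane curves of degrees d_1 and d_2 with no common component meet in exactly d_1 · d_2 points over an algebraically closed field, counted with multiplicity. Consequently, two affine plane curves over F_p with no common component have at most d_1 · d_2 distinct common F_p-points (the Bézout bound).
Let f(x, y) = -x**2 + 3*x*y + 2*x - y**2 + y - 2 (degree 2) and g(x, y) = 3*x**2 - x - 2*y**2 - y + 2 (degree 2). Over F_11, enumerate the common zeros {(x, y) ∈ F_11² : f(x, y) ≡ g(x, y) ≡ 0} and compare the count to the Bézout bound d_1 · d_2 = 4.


Common zeros: {(1, 8), (3, 8)}; count = 2; Bézout bound = 4.

deg(f) = 2, deg(g) = 2, so Bézout bound = 4.
Scan x ∈ F_11. For each x, list the y ∈ F_11 with f(x, y) ≡ 0 and those with g(x, y) ≡ 0 (mod 11); the common zeros in that column are the intersection.
  x = 0: f ≡ 0 at y ∈ {5, 7}; g ≡ 0 at y ∈ ∅; common: ∅.
  x = 1: f ≡ 0 at y ∈ {7, 8}; g ≡ 0 at y ∈ {8}; common: {8}.
  x = 2: f ≡ 0 at y ∈ ∅; g ≡ 0 at y ∈ {6, 10}; common: ∅.
  x = 3: f ≡ 0 at y ∈ {2, 8}; g ≡ 0 at y ∈ {8}; common: {8}.
  x = 4: f ≡ 0 at y ∈ ∅; g ≡ 0 at y ∈ ∅; common: ∅.
  x = 5: f ≡ 0 at y ∈ {2, 3}; g ≡ 0 at y ∈ {7, 9}; common: ∅.
  x = 6: f ≡ 0 at y ∈ {3, 5}; g ≡ 0 at y ∈ ∅; common: ∅.
  x = 7: f ≡ 0 at y ∈ ∅; g ≡ 0 at y ∈ {2, 3}; common: ∅.
  x = 8: f ≡ 0 at y ∈ ∅; g ≡ 0 at y ∈ {2, 3}; common: ∅.
  x = 9: f ≡ 0 at y ∈ ∅; g ≡ 0 at y ∈ ∅; common: ∅.
  x = 10: f ≡ 0 at y ∈ ∅; g ≡ 0 at y ∈ {7, 9}; common: ∅.
Collecting: common zeros = {(1, 8), (3, 8)}, so the count is 2.
Comparison with the Bézout bound: 2 ≤ 4 = deg(f)·deg(g), as expected for curves with no common component (the affine F_11-count falls short of the bound because intersections may lie at infinity, over extension fields, or carry multiplicity).


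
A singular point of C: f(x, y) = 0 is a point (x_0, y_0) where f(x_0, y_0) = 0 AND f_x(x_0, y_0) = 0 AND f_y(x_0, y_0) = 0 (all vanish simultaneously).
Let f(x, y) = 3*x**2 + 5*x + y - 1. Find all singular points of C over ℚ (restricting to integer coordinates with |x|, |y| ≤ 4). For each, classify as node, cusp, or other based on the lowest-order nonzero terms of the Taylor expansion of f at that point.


No singular points in the scanned grid; C is smooth there.

Compute partial derivatives:
  f_x = 6*x + 5.
  f_y = 1.
f_y = 1 is a nonzero constant, so f_y never vanishes: no point (x, y) can satisfy f = f_x = f_y = 0. In particular no (x, y) ∈ {−4, ..., 4}² is singular; the curve is smooth.


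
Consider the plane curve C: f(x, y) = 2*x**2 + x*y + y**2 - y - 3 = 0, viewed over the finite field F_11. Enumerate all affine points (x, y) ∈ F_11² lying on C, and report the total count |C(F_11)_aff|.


Affine F_11-points: {(1, 1), (1, 10), (2, 2), (2, 8), (4, 1), (4, 7), (5, 8), (5, 10), (8, 2), (9, 7)}; count = 10.

For each of the 121 pairs (x, y) ∈ F_11², evaluate f(x, y) mod 11. Record the zeros.
  x = 0: [0↦8, 1↦8, 2↦10, 3↦3, 4↦9, 5↦6, 6↦5, 7↦6, 8↦9, 9↦3, 10↦10]  zeros at y ∈ ∅
  x = 1: [0↦10, 1↦0, 2↦3, 3↦8, 4↦4, 5↦2, 6↦2, 7↦4, 8↦8, 9↦3, 10↦0]  zeros at y ∈ {1, 10}
  x = 2: [0↦5, 1↦7, 2↦0, 3↦6, 4↦3, 5↦2, 6↦3, 7↦6, 8↦0, 9↦7, 10↦5]  zeros at y ∈ {2, 8}
  x = 3: [0↦4, 1↦7, 2↦1, 3↦8, 4↦6, 5↦6, 6↦8, 7↦1, 8↦7, 9↦4, 10↦3]  zeros at y ∈ ∅
  x = 4: [0↦7, 1↦0, 2↦6, 3↦3, 4↦2, 5↦3, 6↦6, 7↦0, 8↦7, 9↦5, 10↦5]  zeros at y ∈ {1, 7}
  x = 5: [0↦3, 1↦8, 2↦4, 3↦2, 4↦2, 5↦4, 6↦8, 7↦3, 8↦0, 9↦10, 10↦0]  zeros at y ∈ {8, 10}
  x = 6: [0↦3, 1↦9, 2↦6, 3↦5, 4↦6, 5↦9, 6↦3, 7↦10, 8↦8, 9↦8, 10↦10]  zeros at y ∈ ∅
  x = 7: [0↦7, 1↦3, 2↦1, 3↦1, 4↦3, 5↦7, 6↦2, 7↦10, 8↦9, 9↦10, 10↦2]  zeros at y ∈ ∅
  x = 8: [0↦4, 1↦1, 2↦0, 3↦1, 4↦4, 5↦9, 6↦5, 7↦3, 8↦3, 9↦5, 10↦9]  zeros at y ∈ {2}
  x = 9: [0↦5, 1↦3, 2↦3, 3↦5, 4↦9, 5↦4, 6↦1, 7↦0, 8↦1, 9↦4, 10↦9]  zeros at y ∈ {7}
  x = 10: [0↦10, 1↦9, 2↦10, 3↦2, 4↦7, 5↦3, 6↦1, 7↦1, 8↦3, 9↦7, 10↦2]  zeros at y ∈ ∅
Collecting zeros: affine points = {(1, 1), (1, 10), (2, 2), (2, 8), (4, 1), (4, 7), (5, 8), (5, 10), (8, 2), (9, 7)}.
Total count |C(F_11)_aff| = 10.


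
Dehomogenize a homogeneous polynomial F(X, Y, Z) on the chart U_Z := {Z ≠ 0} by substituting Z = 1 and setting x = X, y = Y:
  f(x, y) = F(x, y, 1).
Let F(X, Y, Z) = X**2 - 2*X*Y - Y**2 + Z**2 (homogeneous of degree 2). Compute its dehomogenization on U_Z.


f(x, y) = x**2 - 2*x*y - y**2 + 1

On U_Z we set Z = 1. Each monomial c·X^i·Y^j·Z^k in F becomes c·x^i·y^j·1^k = c·x^i·y^j.
Substituting Z = 1: F(X, Y, 1) = x**2 - 2*x*y - y**2 + 1.
Note: deg(f) ≤ deg(F) = 2; strict inequality happens when F is divisible by Z (lost terms).


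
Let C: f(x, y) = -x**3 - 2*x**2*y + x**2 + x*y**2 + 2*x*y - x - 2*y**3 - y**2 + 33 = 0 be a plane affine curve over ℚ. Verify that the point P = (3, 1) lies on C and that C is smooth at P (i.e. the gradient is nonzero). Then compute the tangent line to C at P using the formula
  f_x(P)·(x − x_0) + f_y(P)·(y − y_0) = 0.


Tangent line at P: -31*x - 14*y + 107 = 0.

Step 1: f(3, 1) = 0, so P lies on C.
Step 2: partial derivatives
  f_x(x, y) = -3*x**2 - 4*x*y + 2*x + y**2 + 2*y - 1, f_y(x, y) = -2*x**2 + 2*x*y + 2*x - 6*y**2 - 2*y.
  f_x(P) = -31, f_y(P) = -14 (gradient nonzero, so P is smooth).
Step 3: tangent line at P: -31·(x − 3) + -14·(y − 1) = 0.
Expanding: -31*x - 14*y + 107 = 0.


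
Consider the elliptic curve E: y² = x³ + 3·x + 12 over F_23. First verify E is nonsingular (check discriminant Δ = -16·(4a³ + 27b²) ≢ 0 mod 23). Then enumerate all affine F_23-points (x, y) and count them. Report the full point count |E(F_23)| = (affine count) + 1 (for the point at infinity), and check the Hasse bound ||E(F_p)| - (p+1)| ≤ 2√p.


Affine points = {(0, 9), (0, 14), (1, 4), (1, 19), (2, 7), (2, 16), (3, 5), (3, 18), (6, 4), (6, 19), (7, 10), (7, 13), (9, 3), (9, 20), (16, 4), (16, 19), (17, 10), (17, 13), (22, 10), (22, 13)}; affine count = 20; |E(F_23)| = 21.

Discriminant check: Δ ∝ 4a³ + 27b² = 4·3³ + 27·12² = 4·27 + 27·144 ≡ 17 (mod 23). Nonzero ⇒ E is nonsingular.
For each x ∈ F_23, compute rhs = x³ + 3·x + 12 mod 23, then count y ∈ F_23 with y² ≡ rhs.
  x = 0: rhs = 12, matching y values: 9, 14 (2 points).
  x = 1: rhs = 16, matching y values: 4, 19 (2 points).
  x = 2: rhs = 3, matching y values: 7, 16 (2 points).
  x = 3: rhs = 2, matching y values: 5, 18 (2 points).
  x = 4: rhs = 19, matching y values: none (0 points).
  x = 5: rhs = 14, matching y values: none (0 points).
  x = 6: rhs = 16, matching y values: 4, 19 (2 points).
  x = 7: rhs = 8, matching y values: 10, 13 (2 points).
  x = 8: rhs = 19, matching y values: none (0 points).
  x = 9: rhs = 9, matching y values: 3, 20 (2 points).
  x = 10: rhs = 7, matching y values: none (0 points).
  x = 11: rhs = 19, matching y values: none (0 points).
  x = 12: rhs = 5, matching y values: none (0 points).
  x = 13: rhs = 17, matching y values: none (0 points).
  x = 14: rhs = 15, matching y values: none (0 points).
  x = 15: rhs = 5, matching y values: none (0 points).
  x = 16: rhs = 16, matching y values: 4, 19 (2 points).
  x = 17: rhs = 8, matching y values: 10, 13 (2 points).
  x = 18: rhs = 10, matching y values: none (0 points).
  x = 19: rhs = 5, matching y values: none (0 points).
  x = 20: rhs = 22, matching y values: none (0 points).
  x = 21: rhs = 21, matching y values: none (0 points).
  x = 22: rhs = 8, matching y values: 10, 13 (2 points).
Total affine count: 20.
Full point count |E(F_23)| = 20 + 1 = 21.
Hasse bound: |21 − (23+1)| = |-3| = 3 ≤ 2√23 ≈ 9.5917 ✓.


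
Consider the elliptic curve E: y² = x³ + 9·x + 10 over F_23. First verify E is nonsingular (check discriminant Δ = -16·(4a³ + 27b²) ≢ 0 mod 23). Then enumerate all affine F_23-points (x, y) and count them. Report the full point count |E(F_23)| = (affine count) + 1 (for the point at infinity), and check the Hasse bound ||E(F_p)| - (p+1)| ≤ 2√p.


Affine points = {(2, 6), (2, 17), (3, 8), (3, 15), (4, 8), (4, 15), (6, 2), (6, 21), (7, 5), (7, 18), (12, 11), (12, 12), (13, 1), (13, 22), (15, 1), (15, 22), (16, 8), (16, 15), (17, 4), (17, 19), (18, 1), (18, 22), (19, 5), (19, 18), (20, 5), (20, 18), (22, 0)}; affine count = 27; |E(F_23)| = 28.

Discriminant check: Δ ∝ 4a³ + 27b² = 4·9³ + 27·10² = 4·729 + 27·100 ≡ 4 (mod 23). Nonzero ⇒ E is nonsingular.
For each x ∈ F_23, compute rhs = x³ + 9·x + 10 mod 23, then count y ∈ F_23 with y² ≡ rhs.
  x = 0: rhs = 10, matching y values: none (0 points).
  x = 1: rhs = 20, matching y values: none (0 points).
  x = 2: rhs = 13, matching y values: 6, 17 (2 points).
  x = 3: rhs = 18, matching y values: 8, 15 (2 points).
  x = 4: rhs = 18, matching y values: 8, 15 (2 points).
  x = 5: rhs = 19, matching y values: none (0 points).
  x = 6: rhs = 4, matching y values: 2, 21 (2 points).
  x = 7: rhs = 2, matching y values: 5, 18 (2 points).
  x = 8: rhs = 19, matching y values: none (0 points).
  x = 9: rhs = 15, matching y values: none (0 points).
  x = 10: rhs = 19, matching y values: none (0 points).
  x = 11: rhs = 14, matching y values: none (0 points).
  x = 12: rhs = 6, matching y values: 11, 12 (2 points).
  x = 13: rhs = 1, matching y values: 1, 22 (2 points).
  x = 14: rhs = 5, matching y values: none (0 points).
  x = 15: rhs = 1, matching y values: 1, 22 (2 points).
  x = 16: rhs = 18, matching y values: 8, 15 (2 points).
  x = 17: rhs = 16, matching y values: 4, 19 (2 points).
  x = 18: rhs = 1, matching y values: 1, 22 (2 points).
  x = 19: rhs = 2, matching y values: 5, 18 (2 points).
  x = 20: rhs = 2, matching y values: 5, 18 (2 points).
  x = 21: rhs = 7, matching y values: none (0 points).
  x = 22: rhs = 0, matching y values: 0 (1 points).
Total affine count: 27.
Full point count |E(F_23)| = 27 + 1 = 28.
Hasse bound: |28 − (23+1)| = |4| = 4 ≤ 2√23 ≈ 9.5917 ✓.


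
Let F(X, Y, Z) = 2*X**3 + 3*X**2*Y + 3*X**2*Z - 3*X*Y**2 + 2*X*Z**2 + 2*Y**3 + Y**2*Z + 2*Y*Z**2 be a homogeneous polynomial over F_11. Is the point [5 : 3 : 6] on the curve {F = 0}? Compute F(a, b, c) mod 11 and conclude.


F(5,3,6) ≡ 0 (mod 11); P is on the curve.

Evaluate F(5, 3, 6) term-by-term (mod 11).
  2*X**3 ↦ 2·125·1·1 = 250
  3*X**2*Y ↦ 3·25·3·1 = 225
  3*X**2*Z ↦ 3·25·1·6 = 450
  -3*X*Y**2 ↦ -3·5·9·1 = -135
  2*X*Z**2 ↦ 2·5·1·36 = 360
  2*Y**3 ↦ 2·1·27·1 = 54
  Y**2*Z ↦ 1·1·9·6 = 54
  2*Y*Z**2 ↦ 2·1·3·36 = 216
Sum: F(5, 3, 6) = (250) + (225) + (450) + (-135) + (360) + (54) + (54) + (216) = 1474.
Reducing mod 11: 1474 ≡ 0 (mod 11).
Since F(a, b, c) ≡ 0 (mod 11), P lies on the curve.


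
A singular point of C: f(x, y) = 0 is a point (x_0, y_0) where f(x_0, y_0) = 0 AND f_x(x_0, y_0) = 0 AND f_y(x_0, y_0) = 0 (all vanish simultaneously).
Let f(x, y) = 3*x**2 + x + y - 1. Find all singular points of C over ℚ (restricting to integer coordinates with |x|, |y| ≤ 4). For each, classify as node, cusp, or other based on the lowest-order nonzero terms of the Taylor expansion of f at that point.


No singular points in the scanned grid; C is smooth there.

Compute partial derivatives:
  f_x = 6*x + 1.
  f_y = 1.
f_y = 1 is a nonzero constant, so f_y never vanishes: no point (x, y) can satisfy f = f_x = f_y = 0. In particular no (x, y) ∈ {−4, ..., 4}² is singular; the curve is smooth.


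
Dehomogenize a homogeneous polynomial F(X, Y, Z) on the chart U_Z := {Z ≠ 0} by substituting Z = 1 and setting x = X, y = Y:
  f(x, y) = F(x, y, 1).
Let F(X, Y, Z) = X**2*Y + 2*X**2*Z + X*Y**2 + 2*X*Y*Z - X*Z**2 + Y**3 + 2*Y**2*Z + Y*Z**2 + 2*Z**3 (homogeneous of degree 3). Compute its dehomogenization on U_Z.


f(x, y) = x**2*y + 2*x**2 + x*y**2 + 2*x*y - x + y**3 + 2*y**2 + y + 2

On U_Z we set Z = 1. Each monomial c·X^i·Y^j·Z^k in F becomes c·x^i·y^j·1^k = c·x^i·y^j.
Substituting Z = 1: F(X, Y, 1) = x**2*y + 2*x**2 + x*y**2 + 2*x*y - x + y**3 + 2*y**2 + y + 2.
Note: deg(f) ≤ deg(F) = 3; strict inequality happens when F is divisible by Z (lost terms).


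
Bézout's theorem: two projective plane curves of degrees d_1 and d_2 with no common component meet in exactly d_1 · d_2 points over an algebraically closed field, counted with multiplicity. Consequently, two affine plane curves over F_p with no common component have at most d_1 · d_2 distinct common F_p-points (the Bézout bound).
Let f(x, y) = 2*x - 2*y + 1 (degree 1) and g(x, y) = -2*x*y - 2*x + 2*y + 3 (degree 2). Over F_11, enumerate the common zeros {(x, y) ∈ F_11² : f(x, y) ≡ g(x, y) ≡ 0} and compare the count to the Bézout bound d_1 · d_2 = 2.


Common zeros: {(8, 3)}; count = 1; Bézout bound = 2.

deg(f) = 1, deg(g) = 2, so Bézout bound = 2.
Scan x ∈ F_11. For each x, list the y ∈ F_11 with f(x, y) ≡ 0 and those with g(x, y) ≡ 0 (mod 11); the common zeros in that column are the intersection.
  x = 0: f ≡ 0 at y ∈ {6}; g ≡ 0 at y ∈ {4}; common: ∅.
  x = 1: f ≡ 0 at y ∈ {7}; g ≡ 0 at y ∈ ∅; common: ∅.
  x = 2: f ≡ 0 at y ∈ {8}; g ≡ 0 at y ∈ {5}; common: ∅.
  x = 3: f ≡ 0 at y ∈ {9}; g ≡ 0 at y ∈ {2}; common: ∅.
  x = 4: f ≡ 0 at y ∈ {10}; g ≡ 0 at y ∈ {1}; common: ∅.
  x = 5: f ≡ 0 at y ∈ {0}; g ≡ 0 at y ∈ {6}; common: ∅.
  x = 6: f ≡ 0 at y ∈ {1}; g ≡ 0 at y ∈ {9}; common: ∅.
  x = 7: f ≡ 0 at y ∈ {2}; g ≡ 0 at y ∈ {0}; common: ∅.
  x = 8: f ≡ 0 at y ∈ {3}; g ≡ 0 at y ∈ {3}; common: {3}.
  x = 9: f ≡ 0 at y ∈ {4}; g ≡ 0 at y ∈ {8}; common: ∅.
  x = 10: f ≡ 0 at y ∈ {5}; g ≡ 0 at y ∈ {7}; common: ∅.
Collecting: common zeros = {(8, 3)}, so the count is 1.
Comparison with the Bézout bound: 1 ≤ 2 = deg(f)·deg(g), as expected for curves with no common component (the affine F_11-count falls short of the bound because intersections may lie at infinity, over extension fields, or carry multiplicity).


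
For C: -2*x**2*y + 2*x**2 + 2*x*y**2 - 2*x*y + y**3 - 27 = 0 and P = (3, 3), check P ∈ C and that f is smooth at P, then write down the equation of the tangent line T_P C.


Tangent line at P: -12*x + 39*y - 81 = 0.

Step 1: f(3, 3) = 0, so P lies on C.
Step 2: partial derivatives
  f_x(x, y) = -4*x*y + 4*x + 2*y**2 - 2*y, f_y(x, y) = -2*x**2 + 4*x*y - 2*x + 3*y**2.
  f_x(P) = -12, f_y(P) = 39 (gradient nonzero, so P is smooth).
Step 3: tangent line at P: -12·(x − 3) + 39·(y − 3) = 0.
Expanding: -12*x + 39*y - 81 = 0.


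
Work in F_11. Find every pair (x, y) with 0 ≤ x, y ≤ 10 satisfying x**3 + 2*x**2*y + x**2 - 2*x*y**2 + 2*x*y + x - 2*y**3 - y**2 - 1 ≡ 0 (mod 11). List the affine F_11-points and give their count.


Affine F_11-points: {(0, 8), (0, 9), (0, 10), (1, 7), (3, 9), (5, 0), (8, 0), (8, 4), (9, 3)}; count = 9.

For each of the 121 pairs (x, y) ∈ F_11², evaluate f(x, y) mod 11. Record the zeros.
  x = 0: [0↦10, 1↦7, 2↦1, 3↦2, 4↦9, 5↦10, 6↦4, 7↦1, 8↦0, 9↦0, 10↦0]  zeros at y ∈ {8, 9, 10}
  x = 1: [0↦2, 1↦1, 2↦4, 3↦10, 4↦7, 5↦5, 6↦3, 7↦0, 8↦6, 9↦9, 10↦8]  zeros at y ∈ {7}
  x = 2: [0↦2, 1↦7, 2↦1, 3↦5, 4↦7, 5↦6, 6↦1, 7↦2, 8↦8, 9↦7, 10↦9]  zeros at y ∈ ∅
  x = 3: [0↦5, 1↦9, 2↦9, 3↦4, 4↦4, 5↦8, 6↦4, 7↦2, 8↦1, 9↦0, 10↦9]  zeros at y ∈ {9}
  x = 4: [0↦6, 1↦2, 2↦1, 3↦2, 4↦4, 5↦6, 6↦7, 7↦6, 8↦2, 9↦5, 10↦3]  zeros at y ∈ ∅
  x = 5: [0↦0, 1↦3, 2↦5, 3↦5, 4↦2, 5↦6, 6↦5, 7↦9, 8↦6, 9↦6, 10↦8]  zeros at y ∈ {0}
  x = 6: [0↦4, 1↦7, 2↦5, 3↦8, 4↦4, 5↦3, 6↦4, 7↦6, 8↦8, 9↦9, 10↦8]  zeros at y ∈ ∅
  x = 7: [0↦2, 1↦9, 2↦7, 3↦6, 4↦5, 5↦3, 6↦10, 7↦3, 8↦3, 9↦9, 10↦9]  zeros at y ∈ ∅
  x = 8: [0↦0, 1↦4, 2↦6, 3↦5, 4↦0, 5↦1, 6↦7, 7↦6, 8↦8, 9↦1, 10↦6]  zeros at y ∈ {0, 4}
  x = 9: [0↦4, 1↦9, 2↦8, 3↦0, 4↦6, 5↦3, 6↦1, 7↦10, 8↦7, 9↦2, 10↦5]  zeros at y ∈ {3}
  x = 10: [0↦9, 1↦8, 2↦8, 3↦8, 4↦7, 5↦4, 6↦9, 7↦10, 8↦6, 9↦7, 10↦1]  zeros at y ∈ ∅
Collecting zeros: affine points = {(0, 8), (0, 9), (0, 10), (1, 7), (3, 9), (5, 0), (8, 0), (8, 4), (9, 3)}.
Total count |C(F_11)_aff| = 9.


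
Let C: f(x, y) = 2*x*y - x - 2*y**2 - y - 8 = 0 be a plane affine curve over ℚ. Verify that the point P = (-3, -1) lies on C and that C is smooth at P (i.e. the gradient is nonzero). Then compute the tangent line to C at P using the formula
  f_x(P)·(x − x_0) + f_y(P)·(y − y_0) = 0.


Tangent line at P: -3*x - 3*y - 12 = 0.

Step 1: f(-3, -1) = 0, so P lies on C.
Step 2: partial derivatives
  f_x(x, y) = 2*y - 1, f_y(x, y) = 2*x - 4*y - 1.
  f_x(P) = -3, f_y(P) = -3 (gradient nonzero, so P is smooth).
Step 3: tangent line at P: -3·(x − -3) + -3·(y − -1) = 0.
Expanding: -3*x - 3*y - 12 = 0.


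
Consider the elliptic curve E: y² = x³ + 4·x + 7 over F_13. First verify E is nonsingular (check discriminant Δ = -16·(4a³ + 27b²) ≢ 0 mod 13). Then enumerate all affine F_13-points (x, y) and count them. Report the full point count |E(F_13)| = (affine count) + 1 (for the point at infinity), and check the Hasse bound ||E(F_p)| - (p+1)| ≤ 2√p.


Affine points = {(1, 5), (1, 8), (2, 6), (2, 7), (4, 3), (4, 10), (5, 3), (5, 10), (6, 0), (7, 1), (7, 12), (11, 2), (11, 11)}; affine count = 13; |E(F_13)| = 14.

Discriminant check: Δ ∝ 4a³ + 27b² = 4·4³ + 27·7² = 4·64 + 27·49 ≡ 6 (mod 13). Nonzero ⇒ E is nonsingular.
For each x ∈ F_13, compute rhs = x³ + 4·x + 7 mod 13, then count y ∈ F_13 with y² ≡ rhs.
  x = 0: rhs = 7, matching y values: none (0 points).
  x = 1: rhs = 12, matching y values: 5, 8 (2 points).
  x = 2: rhs = 10, matching y values: 6, 7 (2 points).
  x = 3: rhs = 7, matching y values: none (0 points).
  x = 4: rhs = 9, matching y values: 3, 10 (2 points).
  x = 5: rhs = 9, matching y values: 3, 10 (2 points).
  x = 6: rhs = 0, matching y values: 0 (1 points).
  x = 7: rhs = 1, matching y values: 1, 12 (2 points).
  x = 8: rhs = 5, matching y values: none (0 points).
  x = 9: rhs = 5, matching y values: none (0 points).
  x = 10: rhs = 7, matching y values: none (0 points).
  x = 11: rhs = 4, matching y values: 2, 11 (2 points).
  x = 12: rhs = 2, matching y values: none (0 points).
Total affine count: 13.
Full point count |E(F_13)| = 13 + 1 = 14.
Hasse bound: |14 − (13+1)| = |0| = 0 ≤ 2√13 ≈ 7.2111 ✓.
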